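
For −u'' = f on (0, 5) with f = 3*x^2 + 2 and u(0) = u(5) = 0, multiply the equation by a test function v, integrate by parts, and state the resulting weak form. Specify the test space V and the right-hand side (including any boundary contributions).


V = H^1_0(0, 5) (so v(0) = v(5) = 0); weak form: ∫_0^5 u'v' dx = ∫_0^5 (3*x^2 + 2) v dx for all v ∈ V.

Multiply both sides by a test function v and integrate from 0 to 5:
  ∫_0^5 −u''(x) v(x) dx = ∫_0^5 f(x) v(x) dx.
Integrate the LHS by parts once:
  ∫_0^5 −u'' v dx = −[u'(x) v(x)]_0^5 + ∫_0^5 u'(x) v'(x) dx.
Thus ∫_0^5 u'(x) v'(x) dx = ∫_0^5 f(x) v(x) dx + [u'(x) v(x)]_0^5.
Choose V so that boundary terms are either known or forced to vanish.
u is Dirichlet: u(0) = u(5) = 0. Let V = H^1_0(0, 5); then v(0) = v(5) = 0, and [u' v]_0^5 = 0.
Weak formulation: find u (satisfying any essential BC) such that ∫_0^5 u'(x) v'(x) dx = ∫_0^5 f v dx for all v ∈ V.
Substituting f(x) = 3*x^2 + 2, the right-hand side is ∫_0^5 (3*x^2 + 2) v dx.


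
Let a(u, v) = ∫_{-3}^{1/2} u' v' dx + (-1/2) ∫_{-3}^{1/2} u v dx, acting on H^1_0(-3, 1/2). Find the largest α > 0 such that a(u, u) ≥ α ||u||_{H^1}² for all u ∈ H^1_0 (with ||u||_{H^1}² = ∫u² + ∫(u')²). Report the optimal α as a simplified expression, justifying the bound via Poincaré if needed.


α = (-49 + 8*π^2)/(2*(4*π^2 + 49))

Coercivity of a(·,·) on H^1_0(-3, 1/2) means a(u, u) ≥ α ||u||_{H^1}² for every u ∈ H^1_0.
The interval has length L = 7/2, and Poincaré/coercivity depend only on L. Here a(u, u) = ∫(u')² + (-1/2)·∫u².
Here c = -1/2 < 0 with |c| < (π/L)² = 4*π^2/49, so coercivity still holds. The condition a(u,u) ≥ α||u||_{H^1}² reads (1−α)∫(u')² ≥ (α−c)∫u². Any admissible α is ≤ 1 (rapidly oscillating u have ∫u²/∫(u')² → 0), and α = 1 would force 0 ≥ (1−c)∫u², impossible since c < 1; so 1−α > 0. By the sharp Poincaré inequality on H^1_0 of an interval of length L, ∫(u')² ≥ (π/L)²∫u² with equality for the first sine mode sin(π(x−x₀)/L) (x₀ the left endpoint), so the inequality holds for all u iff (1−α)(π/L)² ≥ α − c, i.e. α ≤ ((π/L)² + c)/((π/L)² + 1) = (1 + c(L/π)²)/(1 + (L/π)²). (Direct route, valid since c ≤ 0: Poincaré gives c∫u² ≥ c(L/π)²∫(u')², so a(u,u) ≥ (1 + c(L/π)²)∫(u')², while ||u||_{H^1}² ≤ (1 + (L/π)²)∫(u')²; dividing yields the same α.) With (π/L)² = 4*π^2/49 and c = -1/2, the largest admissible constant is α = ((π/L)² + c)/((π/L)² + 1).
Simplifying, α = (-49 + 8*π^2)/(2*(4*π^2 + 49)).


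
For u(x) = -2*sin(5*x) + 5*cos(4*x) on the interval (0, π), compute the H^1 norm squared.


||u||_{H^1(0,π)}^2 = -3400/9 + 529*π/2

u'(x) = -20*sin(4*x) - 10*cos(5*x).
Expand u² and (u')² and integrate term by term on (0, π), using: for integers n ≥ 1, ∫_0^π sin²(nx) dx = ∫_0^π cos²(nx) dx = π/2; for n ≠ n', ∫_0^π sin(nx)sin(n'x) dx = ∫_0^π cos(nx)cos(n'x) dx = 0; and by product-to-sum, ∫_0^π sin(nx)cos(n'x) dx = ½∫_0^π [sin((n+n')x) + sin((n−n')x)] dx, which is 0 when n+n' is even and 2n/(n²−n'²) when n+n' is odd (it need not vanish on (0, π)).
  u² squared terms: (-2)²·∫sin(5x)² dx = 4·π/2 = 2*π;  (5)²·∫cos(4x)² dx = 25·π/2 = 25*π/2.
  u² cross terms: 2·(-2)·(5)·∫sin(5x)·cos(4x) dx = -20·(10/9) = -200/9.
  So ∫_0^π u² dx = 2*π + 25*π/2 − 200/9 = -200/9 + 29*π/2.
  (u')² squared terms: (-20)²·∫sin(4x)² dx = 400·π/2 = 200*π;  (-10)²·∫cos(5x)² dx = 100·π/2 = 50*π.
  (u')² cross terms: 2·(-20)·(-10)·∫sin(4x)·cos(5x) dx = 400·(-8/9) = -3200/9.
  So ∫_0^π (u')² dx = 200*π + 50*π − 3200/9 = -3200/9 + 250*π.
||u||_{H^1}^2 = (-200/9 + 29*π/2) + (-3200/9 + 250*π) = -3400/9 + 529*π/2.


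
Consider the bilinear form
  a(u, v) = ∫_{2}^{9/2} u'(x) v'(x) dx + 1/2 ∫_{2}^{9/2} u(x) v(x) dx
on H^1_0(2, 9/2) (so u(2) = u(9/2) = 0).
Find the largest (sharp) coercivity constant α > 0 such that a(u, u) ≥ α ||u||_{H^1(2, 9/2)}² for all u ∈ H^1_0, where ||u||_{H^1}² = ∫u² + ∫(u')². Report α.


α = (25 + 8*π^2)/(2*(25 + 4*π^2))

Coercivity of a(·,·) on H^1_0(2, 9/2) means a(u, u) ≥ α ||u||_{H^1}² for every u ∈ H^1_0.
The interval has length L = 5/2, and Poincaré/coercivity depend only on L. Here a(u, u) = ∫(u')² + (1/2)·∫u².
Here 0 < c = 1/2 < 1. The condition a(u,u) ≥ α||u||_{H^1}² reads (1−α)∫(u')² ≥ (α−c)∫u². Any admissible α is ≤ 1 (rapidly oscillating u have ∫u²/∫(u')² → 0), and α = 1 would force 0 ≥ (1−c)∫u², impossible since c < 1; so 1−α > 0. By the sharp Poincaré inequality on H^1_0 of an interval of length L, ∫(u')² ≥ (π/L)²∫u² with equality for the first sine mode sin(π(x−x₀)/L) (x₀ the left endpoint), so the inequality holds for all u iff (1−α)(π/L)² ≥ α − c, i.e. α ≤ ((π/L)² + c)/((π/L)² + 1) = (1 + c(L/π)²)/(1 + (L/π)²). With (π/L)² = 4*π^2/25 and c = 1/2, the largest admissible constant is α = ((π/L)² + c)/((π/L)² + 1).
Simplifying, α = (25 + 8*π^2)/(2*(25 + 4*π^2)).


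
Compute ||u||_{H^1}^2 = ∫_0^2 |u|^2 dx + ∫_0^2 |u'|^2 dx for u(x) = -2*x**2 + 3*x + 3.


||u||_{H^1}^2 = 544/15

The H^1 norm (squared) on an interval (0, L) is
  ||u||_{H^1}^2 = ∫_0^L u(x)^2 dx + ∫_0^L u'(x)^2 dx.
Compute u'(x) = 3 - 4*x.
Then u(x)^2 = 4*x**4 - 12*x**3 - 3*x**2 + 18*x + 9 and u'(x)^2 = 16*x**2 - 24*x + 9.
Integrate each monomial from 0 to 2 using ∫_0^2 c·x^n dx = c·2^(n+1)/(n+1):
  ∫_0^2 u(x)^2 dx = ∫_0^2 (4*x^4 - 12*x^3 - 3*x^2 + 18*x + 9) dx. Term by term:
    ∫_0^2 4*x^4 dx = 128/5;  ∫_0^2 -12*x^3 dx = -48;  ∫_0^2 -3*x^2 dx = -8;
    ∫_0^2 18*x dx = 36;  ∫_0^2 9 dx = 18.
  Sum: 128/5 − 48 − 8 + 36 + 18 = 118/5.
  ∫_0^2 u'(x)^2 dx = ∫_0^2 (16*x^2 - 24*x + 9) dx. Term by term:
    ∫_0^2 16*x^2 dx = 128/3;  ∫_0^2 -24*x dx = -48;  ∫_0^2 9 dx = 18.
  Sum: 128/3 − 48 + 18 = 38/3.
Adding: ||u||_{H^1}^2 = 118/5 + 38/3 = 544/15.


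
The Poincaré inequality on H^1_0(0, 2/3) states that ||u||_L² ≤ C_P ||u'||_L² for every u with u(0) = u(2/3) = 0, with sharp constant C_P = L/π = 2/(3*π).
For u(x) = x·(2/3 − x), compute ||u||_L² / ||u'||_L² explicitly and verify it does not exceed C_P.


||u||_L² / ||u'||_L² = sqrt(10)/15 < C_P = 2/(3*π).

u(x) = x·(2/3 − x), so u'(x) = 2/3 - 2*x.
u(x) = x·(2/3 − x) vanishes at x = 0 and x = 2/3, so u ∈ H^1_0(0, 2/3). Differentiate via the product rule and integrate the resulting polynomials term by term.
  ∫_0^2/3 u² dx = ∫_0^2/3 (x^4 - 4*x^3/3 + 4*x^2/9) dx. Term by term:
    ∫_0^2/3 x^4 dx = 32/1215;  ∫_0^2/3 -4*x^3/3 dx = -16/243;  ∫_0^2/3 4*x^2/9 dx = 32/729.
  Sum: 32/1215 − 16/243 + 32/729 = 16/3645.
  ∫_0^2/3 (u')² dx = ∫_0^2/3 (4*x^2 - 8*x/3 + 4/9) dx. Term by term:
    ∫_0^2/3 4*x^2 dx = 32/81;  ∫_0^2/3 -8*x/3 dx = -16/27;  ∫_0^2/3 4/9 dx = 8/27.
  Sum: 32/81 − 16/27 + 8/27 = 8/81.
∫_0^2/3 u² dx = 16/3645, so ||u||_L² = 4*sqrt(5)/135.
∫_0^2/3 (u')² dx = 8/81, so ||u'||_L² = 2*sqrt(2)/9.
Ratio ||u||_L² / ||u'||_L² = sqrt(10)/15.
Sharp Poincaré constant on H^1_0(0, 2/3) is C_P = L/π = 2/(3*π), achieved by sin(3*π/2·x).
A polynomial bump cannot attain the sharp Poincaré constant (only the first sine eigenfunction does), so the ratio is strictly less than C_P, consistent with ||u||_L² ≤ C_P ||u'||_L².


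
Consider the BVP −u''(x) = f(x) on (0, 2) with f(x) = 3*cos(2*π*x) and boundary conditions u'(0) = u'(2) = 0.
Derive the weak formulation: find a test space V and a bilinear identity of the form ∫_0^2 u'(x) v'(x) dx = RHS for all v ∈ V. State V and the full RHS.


V = H^1(0, 2) (no boundary constraint on v; u is determined up to an additive constant); weak form: ∫_0^2 u'v' dx = ∫_0^2 (3*cos(2*π*x)) v dx for all v ∈ V.

Multiply both sides by a test function v and integrate from 0 to 2:
  ∫_0^2 −u''(x) v(x) dx = ∫_0^2 f(x) v(x) dx.
Integrate the LHS by parts once:
  ∫_0^2 −u'' v dx = −[u'(x) v(x)]_0^2 + ∫_0^2 u'(x) v'(x) dx.
Thus ∫_0^2 u'(x) v'(x) dx = ∫_0^2 f(x) v(x) dx + [u'(x) v(x)]_0^2.
Choose V so that boundary terms are either known or forced to vanish.
u has homogeneous Neumann: u'(0) = u'(2) = 0. So [u' v]_0^2 = 0·v(2) − 0·v(0) = 0 for any v; take V = H^1(0, 2).
Weak formulation: find u (satisfying any essential BC) such that ∫_0^2 u'(x) v'(x) dx = ∫_0^2 f v dx for all v ∈ V (homogeneous Neumann, so boundary terms vanish).
Substituting f(x) = 3*cos(2*π*x), the right-hand side is ∫_0^2 (3*cos(2*π*x)) v dx.
Compatibility check (pure Neumann): taking v ≡ 1 ∈ V gives 0 = ∫_0^2 f dx + (0) − (0), i.e. ∫_0^2 f dx must equal u'(0) − u'(2) = 0. Indeed ∫_0^2 (3*cos(2*π*x)) dx = 0, so the data are compatible. The solution is then unique only up to an additive constant (fix it e.g. by requiring ∫_0^2 u dx = 0).


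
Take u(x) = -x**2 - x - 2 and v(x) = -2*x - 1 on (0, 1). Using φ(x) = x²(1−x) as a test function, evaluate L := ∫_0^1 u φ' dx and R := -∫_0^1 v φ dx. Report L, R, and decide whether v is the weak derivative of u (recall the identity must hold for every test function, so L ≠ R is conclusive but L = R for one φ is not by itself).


LHS = 11/60, RHS = 11/60. Yes, v = u' weakly.

u(x) = -x**2 - x - 2, classical derivative u'(x) = -2*x - 1.
φ(x) = x²(1−x), so φ'(x) = x*(2 - 3*x).
Note φ(0) = φ(1) = 0, so the boundary term u·φ vanishes.
LHS = ∫_0^1 u(x) φ'(x) dx = ∫_0^1 (3*x^4 + x^3 + 4*x^2 - 4*x) dx. Term by term:
  ∫_0^1 3*x^4 dx = 3/5;  ∫_0^1 x^3 dx = 1/4;  ∫_0^1 4*x^2 dx = 4/3;
  ∫_0^1 -4*x dx = -2.
Sum: 3/5 + 1/4 + 4/3 − 2 = 11/60.
So LHS = 11/60.
∫_0^1 v(x) φ(x) dx = ∫_0^1 (2*x^4 - x^3 - x^2) dx. Term by term:
  ∫_0^1 2*x^4 dx = 2/5;  ∫_0^1 -x^3 dx = -1/4;  ∫_0^1 -x^2 dx = -1/3.
Sum: 2/5 − 1/4 − 1/3 = -11/60.
So RHS = -∫_0^1 v(x) φ(x) dx = 11/60.
LHS = RHS, so the identity holds for this test φ.
Moreover u is smooth here and v(x) = u'(x) = -2*x - 1 pointwise, so the identity holds for every test function. Hence v is the weak derivative of u.


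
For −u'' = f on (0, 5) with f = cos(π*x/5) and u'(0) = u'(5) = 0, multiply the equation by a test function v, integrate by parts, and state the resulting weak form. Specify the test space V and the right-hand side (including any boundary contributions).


V = H^1(0, 5) (no boundary constraint on v; u is determined up to an additive constant); weak form: ∫_0^5 u'v' dx = ∫_0^5 (cos(π*x/5)) v dx for all v ∈ V.

Multiply both sides by a test function v and integrate from 0 to 5:
  ∫_0^5 −u''(x) v(x) dx = ∫_0^5 f(x) v(x) dx.
Integrate the LHS by parts once:
  ∫_0^5 −u'' v dx = −[u'(x) v(x)]_0^5 + ∫_0^5 u'(x) v'(x) dx.
Thus ∫_0^5 u'(x) v'(x) dx = ∫_0^5 f(x) v(x) dx + [u'(x) v(x)]_0^5.
Choose V so that boundary terms are either known or forced to vanish.
u has homogeneous Neumann: u'(0) = u'(5) = 0. So [u' v]_0^5 = 0·v(5) − 0·v(0) = 0 for any v; take V = H^1(0, 5).
Weak formulation: find u (satisfying any essential BC) such that ∫_0^5 u'(x) v'(x) dx = ∫_0^5 f v dx for all v ∈ V (homogeneous Neumann, so boundary terms vanish).
Substituting f(x) = cos(π*x/5), the right-hand side is ∫_0^5 (cos(π*x/5)) v dx.
Compatibility check (pure Neumann): taking v ≡ 1 ∈ V gives 0 = ∫_0^5 f dx + (0) − (0), i.e. ∫_0^5 f dx must equal u'(0) − u'(5) = 0. Indeed ∫_0^5 (cos(π*x/5)) dx = 0, so the data are compatible. The solution is then unique only up to an additive constant (fix it e.g. by requiring ∫_0^5 u dx = 0).


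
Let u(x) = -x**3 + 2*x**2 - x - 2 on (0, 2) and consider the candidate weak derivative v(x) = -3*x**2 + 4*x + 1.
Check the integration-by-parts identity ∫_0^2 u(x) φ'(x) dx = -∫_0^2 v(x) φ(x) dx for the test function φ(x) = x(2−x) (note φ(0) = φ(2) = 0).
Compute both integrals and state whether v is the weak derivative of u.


LHS = 4/5, RHS = -28/15. No, v is not the weak derivative of u.

u(x) = -x**3 + 2*x**2 - x - 2, classical derivative u'(x) = -3*x**2 + 4*x - 1.
φ(x) = x(2−x), so φ'(x) = 2 - 2*x.
Note φ(0) = φ(2) = 0, so the boundary term u·φ vanishes.
LHS = ∫_0^2 u(x) φ'(x) dx = ∫_0^2 (2*x^4 - 6*x^3 + 6*x^2 + 2*x - 4) dx. Term by term:
  ∫_0^2 2*x^4 dx = 64/5;  ∫_0^2 -6*x^3 dx = -24;  ∫_0^2 6*x^2 dx = 16;
  ∫_0^2 2*x dx = 4;  ∫_0^2 -4 dx = -8.
Sum: 64/5 − 24 + 16 + 4 − 8 = 4/5.
So LHS = 4/5.
∫_0^2 v(x) φ(x) dx = ∫_0^2 (3*x^4 - 10*x^3 + 7*x^2 + 2*x) dx. Term by term:
  ∫_0^2 3*x^4 dx = 96/5;  ∫_0^2 -10*x^3 dx = -40;  ∫_0^2 7*x^2 dx = 56/3;
  ∫_0^2 2*x dx = 4.
Sum: 96/5 − 40 + 56/3 + 4 = 28/15.
So RHS = -∫_0^2 v(x) φ(x) dx = -28/15.
LHS − RHS = 8/3 ≠ 0, so the identity fails.
(For a valid weak derivative the identity must hold for EVERY test function, in particular this one. The failure shows v is NOT the weak derivative of u.)
Correct weak derivative would be u'(x) = -3*x**2 + 4*x - 1.


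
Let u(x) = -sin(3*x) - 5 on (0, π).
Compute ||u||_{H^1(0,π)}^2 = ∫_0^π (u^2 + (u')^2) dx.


||u||_{H^1(0,π)}^2 = 20/3 + 30*π

u'(x) = -3*cos(3*x).
Expand u² and (u')² and integrate term by term on (0, π), using: for integers n ≥ 1, ∫_0^π sin²(nx) dx = ∫_0^π cos²(nx) dx = π/2; for n ≠ n', ∫_0^π sin(nx)sin(n'x) dx = ∫_0^π cos(nx)cos(n'x) dx = 0; and by product-to-sum, ∫_0^π sin(nx)cos(n'x) dx = ½∫_0^π [sin((n+n')x) + sin((n−n')x)] dx, which is 0 when n+n' is even and 2n/(n²−n'²) when n+n' is odd (it need not vanish on (0, π)). For the constant mode: ∫_0^π 1 dx = π, ∫_0^π cos(nx) dx = 0, ∫_0^π sin(nx) dx = (1−(−1)^n)/n.
  u² squared terms: (-5)²·∫1 dx = 25·π = 25*π;  (-1)²·∫sin(3x)² dx = 1·π/2 = π/2.
  u² cross terms: 2·(-5)·(-1)·∫1·sin(3x) dx = 10·(2/3) = 20/3.
  So ∫_0^π u² dx = 25*π + π/2 + 20/3 = 20/3 + 51*π/2.
  (u')² squared terms: (-3)²·∫cos(3x)² dx = 9·π/2 = 9*π/2.
  So ∫_0^π (u')² dx = 9*π/2.
||u||_{H^1}^2 = (20/3 + 51*π/2) + (9*π/2) = 20/3 + 30*π.


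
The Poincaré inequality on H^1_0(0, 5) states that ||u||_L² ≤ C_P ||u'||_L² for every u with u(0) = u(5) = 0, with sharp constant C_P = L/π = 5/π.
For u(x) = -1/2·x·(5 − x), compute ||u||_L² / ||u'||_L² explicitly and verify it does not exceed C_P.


||u||_L² / ||u'||_L² = sqrt(10)/2 < C_P = 5/π.

u(x) = -1/2·x·(5 − x), so u'(x) = x - 5/2.
u(x) = -1/2·x·(5 − x) vanishes at x = 0 and x = 5, so u ∈ H^1_0(0, 5). Differentiate via the product rule and integrate the resulting polynomials term by term.
  ∫_0^5 u² dx = ∫_0^5 (x^4/4 - 5*x^3/2 + 25*x^2/4) dx. Term by term:
    ∫_0^5 x^4/4 dx = 625/4;  ∫_0^5 -5*x^3/2 dx = -3125/8;  ∫_0^5 25*x^2/4 dx = 3125/12.
  Sum: 625/4 − 3125/8 + 3125/12 = 625/24.
  ∫_0^5 (u')² dx = ∫_0^5 (x^2 - 5*x + 25/4) dx. Term by term:
    ∫_0^5 x^2 dx = 125/3;  ∫_0^5 -5*x dx = -125/2;  ∫_0^5 25/4 dx = 125/4.
  Sum: 125/3 − 125/2 + 125/4 = 125/12.
∫_0^5 u² dx = 625/24, so ||u||_L² = 25*sqrt(6)/12.
∫_0^5 (u')² dx = 125/12, so ||u'||_L² = 5*sqrt(15)/6.
Ratio ||u||_L² / ||u'||_L² = sqrt(10)/2.
Sharp Poincaré constant on H^1_0(0, 5) is C_P = L/π = 5/π, achieved by sin(π/5·x).
A polynomial bump cannot attain the sharp Poincaré constant (only the first sine eigenfunction does), so the ratio is strictly less than C_P, consistent with ||u||_L² ≤ C_P ||u'||_L².


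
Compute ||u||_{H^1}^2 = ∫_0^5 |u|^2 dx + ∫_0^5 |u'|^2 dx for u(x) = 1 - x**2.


||u||_{H^1}^2 = 2140/3

The H^1 norm (squared) on an interval (0, L) is
  ||u||_{H^1}^2 = ∫_0^L u(x)^2 dx + ∫_0^L u'(x)^2 dx.
Compute u'(x) = -2*x.
Then u(x)^2 = x**4 - 2*x**2 + 1 and u'(x)^2 = 4*x**2.
Integrate each monomial from 0 to 5 using ∫_0^5 c·x^n dx = c·5^(n+1)/(n+1):
  ∫_0^5 u(x)^2 dx = ∫_0^5 (x^4 - 2*x^2 + 1) dx. Term by term:
    ∫_0^5 x^4 dx = 625;  ∫_0^5 -2*x^2 dx = -250/3;  ∫_0^5 1 dx = 5.
  Sum: 625 − 250/3 + 5 = 1640/3.
  ∫_0^5 u'(x)^2 dx = ∫_0^5 (4*x^2) dx. Term by term:
    ∫_0^5 4*x^2 dx = 500/3.
Adding: ||u||_{H^1}^2 = 1640/3 + 500/3 = 2140/3.


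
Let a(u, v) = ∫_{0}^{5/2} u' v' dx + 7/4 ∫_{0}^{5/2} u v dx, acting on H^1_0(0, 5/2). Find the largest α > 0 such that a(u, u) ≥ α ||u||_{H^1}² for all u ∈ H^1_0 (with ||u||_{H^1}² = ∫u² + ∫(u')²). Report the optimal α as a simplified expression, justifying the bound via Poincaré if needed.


α = 1

Coercivity of a(·,·) on H^1_0(0, 5/2) means a(u, u) ≥ α ||u||_{H^1}² for every u ∈ H^1_0.
The interval has length L = 5/2, and Poincaré/coercivity depend only on L. Here a(u, u) = ∫(u')² + (7/4)·∫u².
Here c = 7/4 ≥ 1, so a(u,u) = ∫(u')² + c∫u² ≥ ∫(u')² + ∫u² = ||u||_{H^1}², i.e. α = 1 works. No larger α is possible: a(u,u) ≥ α||u||_{H^1}² means (1−α)∫(u')² ≥ (α−c)∫u², and for the modes u_n = sin(nπ(x−x₀)/L) (x₀ the left endpoint) one has ∫u_n²/∫(u_n')² = (L/(nπ))² → 0, so a(u_n,u_n)/||u_n||_{H^1}² → 1. Hence the optimal constant is α = 1.
Therefore α = 1.


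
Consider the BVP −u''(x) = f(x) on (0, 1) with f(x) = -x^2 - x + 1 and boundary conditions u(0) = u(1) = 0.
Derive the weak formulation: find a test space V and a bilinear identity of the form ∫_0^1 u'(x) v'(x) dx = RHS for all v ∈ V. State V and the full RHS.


V = H^1_0(0, 1) (so v(0) = v(1) = 0); weak form: ∫_0^1 u'v' dx = ∫_0^1 (-x^2 - x + 1) v dx for all v ∈ V.

Multiply both sides by a test function v and integrate from 0 to 1:
  ∫_0^1 −u''(x) v(x) dx = ∫_0^1 f(x) v(x) dx.
Integrate the LHS by parts once:
  ∫_0^1 −u'' v dx = −[u'(x) v(x)]_0^1 + ∫_0^1 u'(x) v'(x) dx.
Thus ∫_0^1 u'(x) v'(x) dx = ∫_0^1 f(x) v(x) dx + [u'(x) v(x)]_0^1.
Choose V so that boundary terms are either known or forced to vanish.
u is Dirichlet: u(0) = u(1) = 0. Let V = H^1_0(0, 1); then v(0) = v(1) = 0, and [u' v]_0^1 = 0.
Weak formulation: find u (satisfying any essential BC) such that ∫_0^1 u'(x) v'(x) dx = ∫_0^1 f v dx for all v ∈ V.
Substituting f(x) = -x^2 - x + 1, the right-hand side is ∫_0^1 (-x^2 - x + 1) v dx.


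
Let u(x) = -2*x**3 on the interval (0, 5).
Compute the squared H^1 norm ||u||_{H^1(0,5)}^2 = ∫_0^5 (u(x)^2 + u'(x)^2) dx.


||u||_{H^1}^2 = 470000/7

The H^1 norm (squared) on an interval (0, L) is
  ||u||_{H^1}^2 = ∫_0^L u(x)^2 dx + ∫_0^L u'(x)^2 dx.
Compute u'(x) = -6*x**2.
Then u(x)^2 = 4*x**6 and u'(x)^2 = 36*x**4.
Integrate each monomial from 0 to 5 using ∫_0^5 c·x^n dx = c·5^(n+1)/(n+1):
  ∫_0^5 u(x)^2 dx = ∫_0^5 (4*x^6) dx. Term by term:
    ∫_0^5 4*x^6 dx = 312500/7.
  ∫_0^5 u'(x)^2 dx = ∫_0^5 (36*x^4) dx. Term by term:
    ∫_0^5 36*x^4 dx = 22500.
Adding: ||u||_{H^1}^2 = 312500/7 + 22500 = 470000/7.


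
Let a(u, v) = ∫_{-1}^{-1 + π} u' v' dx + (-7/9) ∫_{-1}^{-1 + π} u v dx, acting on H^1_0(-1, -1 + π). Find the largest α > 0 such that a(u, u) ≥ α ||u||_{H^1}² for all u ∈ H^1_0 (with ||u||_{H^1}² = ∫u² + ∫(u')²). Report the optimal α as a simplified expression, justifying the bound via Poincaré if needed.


α = 1/9

Coercivity of a(·,·) on H^1_0(-1, -1 + π) means a(u, u) ≥ α ||u||_{H^1}² for every u ∈ H^1_0.
The interval has length L = π, and Poincaré/coercivity depend only on L. Here a(u, u) = ∫(u')² + (-7/9)·∫u².
Here c = -7/9 < 0 with |c| < (π/L)² = 1, so coercivity still holds. The condition a(u,u) ≥ α||u||_{H^1}² reads (1−α)∫(u')² ≥ (α−c)∫u². Any admissible α is ≤ 1 (rapidly oscillating u have ∫u²/∫(u')² → 0), and α = 1 would force 0 ≥ (1−c)∫u², impossible since c < 1; so 1−α > 0. By the sharp Poincaré inequality on H^1_0 of an interval of length L, ∫(u')² ≥ (π/L)²∫u² with equality for the first sine mode sin(π(x−x₀)/L) (x₀ the left endpoint), so the inequality holds for all u iff (1−α)(π/L)² ≥ α − c, i.e. α ≤ ((π/L)² + c)/((π/L)² + 1) = (1 + c(L/π)²)/(1 + (L/π)²). (Direct route, valid since c ≤ 0: Poincaré gives c∫u² ≥ c(L/π)²∫(u')², so a(u,u) ≥ (1 + c(L/π)²)∫(u')², while ||u||_{H^1}² ≤ (1 + (L/π)²)∫(u')²; dividing yields the same α.) With (π/L)² = 1 and c = -7/9, the largest admissible constant is α = ((π/L)² + c)/((π/L)² + 1).
Simplifying, α = 1/9.


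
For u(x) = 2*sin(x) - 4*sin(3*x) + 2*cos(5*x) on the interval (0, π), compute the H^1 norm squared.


||u||_{H^1(0,π)}^2 = 136*π

u'(x) = -10*sin(5*x) + 2*cos(x) - 12*cos(3*x).
Expand u² and (u')² and integrate term by term on (0, π), using: for integers n ≥ 1, ∫_0^π sin²(nx) dx = ∫_0^π cos²(nx) dx = π/2; for n ≠ n', ∫_0^π sin(nx)sin(n'x) dx = ∫_0^π cos(nx)cos(n'x) dx = 0; and by product-to-sum, ∫_0^π sin(nx)cos(n'x) dx = ½∫_0^π [sin((n+n')x) + sin((n−n')x)] dx, which is 0 when n+n' is even and 2n/(n²−n'²) when n+n' is odd (it need not vanish on (0, π)).
  u² squared terms: (-4)²·∫sin(3x)² dx = 16·π/2 = 8*π;  (2)²·∫cos(5x)² dx = 4·π/2 = 2*π;  (2)²·∫sin(x)² dx = 4·π/2 = 2*π.
  u² cross terms: 2·(-4)·(2)·∫sin(3x)·cos(5x) dx = -16·(0) = 0;  2·(-4)·(2)·∫sin(3x)·sin(x) dx = -16·(0) = 0;  2·(2)·(2)·∫cos(5x)·sin(x) dx = 8·(0) = 0.
  So ∫_0^π u² dx = 8*π + 2*π + 2*π + 0 + 0 + 0 = 12*π.
  (u')² squared terms: (-12)²·∫cos(3x)² dx = 144·π/2 = 72*π;  (-10)²·∫sin(5x)² dx = 100·π/2 = 50*π;  (2)²·∫cos(x)² dx = 4·π/2 = 2*π.
  (u')² cross terms: 2·(-12)·(-10)·∫cos(3x)·sin(5x) dx = 240·(0) = 0;  2·(-12)·(2)·∫cos(3x)·cos(x) dx = -48·(0) = 0;  2·(-10)·(2)·∫sin(5x)·cos(x) dx = -40·(0) = 0.
  So ∫_0^π (u')² dx = 72*π + 50*π + 2*π + 0 + 0 + 0 = 124*π.
||u||_{H^1}^2 = (12*π) + (124*π) = 136*π.


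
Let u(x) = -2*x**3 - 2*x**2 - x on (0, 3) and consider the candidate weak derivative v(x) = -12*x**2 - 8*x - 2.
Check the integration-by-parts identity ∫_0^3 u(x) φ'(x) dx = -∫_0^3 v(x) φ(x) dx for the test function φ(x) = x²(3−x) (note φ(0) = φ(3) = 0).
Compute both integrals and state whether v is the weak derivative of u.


LHS = 4023/20, RHS = 4023/10. No, v is not the weak derivative of u.

u(x) = -2*x**3 - 2*x**2 - x, classical derivative u'(x) = -6*x**2 - 4*x - 1.
φ(x) = x²(3−x), so φ'(x) = 3*x*(2 - x).
Note φ(0) = φ(3) = 0, so the boundary term u·φ vanishes.
LHS = ∫_0^3 u(x) φ'(x) dx = ∫_0^3 (6*x^5 - 6*x^4 - 9*x^3 - 6*x^2) dx. Term by term:
  ∫_0^3 6*x^5 dx = 729;  ∫_0^3 -6*x^4 dx = -1458/5;  ∫_0^3 -9*x^3 dx = -729/4;
  ∫_0^3 -6*x^2 dx = -54.
Sum: 729 − 1458/5 − 729/4 − 54 = 4023/20.
So LHS = 4023/20.
∫_0^3 v(x) φ(x) dx = ∫_0^3 (12*x^5 - 28*x^4 - 22*x^3 - 6*x^2) dx. Term by term:
  ∫_0^3 12*x^5 dx = 1458;  ∫_0^3 -28*x^4 dx = -6804/5;  ∫_0^3 -22*x^3 dx = -891/2;
  ∫_0^3 -6*x^2 dx = -54.
Sum: 1458 − 6804/5 − 891/2 − 54 = -4023/10.
So RHS = -∫_0^3 v(x) φ(x) dx = 4023/10.
LHS − RHS = -4023/20 ≠ 0, so the identity fails.
(For a valid weak derivative the identity must hold for EVERY test function, in particular this one. The failure shows v is NOT the weak derivative of u.)
Correct weak derivative would be u'(x) = -6*x**2 - 4*x - 1.


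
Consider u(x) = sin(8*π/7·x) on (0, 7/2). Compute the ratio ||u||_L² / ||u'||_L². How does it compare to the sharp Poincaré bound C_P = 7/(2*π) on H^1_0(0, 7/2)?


||u||_L² / ||u'||_L² = 7/(8*π) < C_P = 7/(2*π).

u(x) = sin(8*π/7·x), so u'(x) = 8*π*cos(8*π*x/7)/7.
Writing u(x) = A·sin(kπx/L) with A = 1 and k = 4, use ∫_0^L sin²(kπx/L) dx = L/2 and ∫_0^L cos²(kπx/L) dx = L/2.
u² = 1·sin²(8*π/7·x) and (u')² = 64*π^2/49·cos²(8*π/7·x), and each of sin², cos² integrates to L/2 = 7/4 over (0, 7/2).
∫_0^7/2 u² dx = 7/4, so ||u||_L² = sqrt(7)/2.
∫_0^7/2 (u')² dx = 16*π^2/7, so ||u'||_L² = 4*sqrt(7)*π/7.
Ratio ||u||_L² / ||u'||_L² = 7/(8*π).
Sharp Poincaré constant on H^1_0(0, 7/2) is C_P = L/π = 7/(2*π), achieved by sin(2*π/7·x).
This is the k = 4 harmonic; the ratio L/(kπ) is strictly less than C_P = L/π, consistent with the sharp inequality ||u||_L² ≤ C_P ||u'||_L².


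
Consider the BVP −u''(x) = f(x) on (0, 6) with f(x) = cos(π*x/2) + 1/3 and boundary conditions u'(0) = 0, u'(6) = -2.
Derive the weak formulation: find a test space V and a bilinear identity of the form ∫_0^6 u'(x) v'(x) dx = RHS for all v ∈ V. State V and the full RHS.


V = H^1(0, 6) (v unrestricted at boundary; u is determined up to an additive constant); weak form: ∫_0^6 u'v' dx = ∫_0^6 (cos(π*x/2) + 1/3) v dx − 2·v(6) for all v ∈ V.

Multiply both sides by a test function v and integrate from 0 to 6:
  ∫_0^6 −u''(x) v(x) dx = ∫_0^6 f(x) v(x) dx.
Integrate the LHS by parts once:
  ∫_0^6 −u'' v dx = −[u'(x) v(x)]_0^6 + ∫_0^6 u'(x) v'(x) dx.
Thus ∫_0^6 u'(x) v'(x) dx = ∫_0^6 f(x) v(x) dx + [u'(x) v(x)]_0^6.
Choose V so that boundary terms are either known or forced to vanish.
u has inhomogeneous Neumann u'(0) = 0, u'(6) = -2. [u' v]_0^6 = (-2)·v(6) − (0)·v(0) = − 2·v(6). Take V = H^1(0, 6); boundary term becomes part of RHS.
Weak formulation: find u (satisfying any essential BC) such that ∫_0^6 u'(x) v'(x) dx = ∫_0^6 f v dx − 2·v(6) for all v ∈ V (Neumann data are natural BCs: they enter the RHS as boundary terms).
Substituting f(x) = cos(π*x/2) + 1/3, the right-hand side is ∫_0^6 (cos(π*x/2) + 1/3) v dx − 2·v(6).
Compatibility check (pure Neumann): taking v ≡ 1 ∈ V gives 0 = ∫_0^6 f dx + (-2) − (0), i.e. ∫_0^6 f dx must equal u'(0) − u'(6) = 2. Indeed ∫_0^6 (cos(π*x/2) + 1/3) dx = 2, so the data are compatible. The solution is then unique only up to an additive constant (fix it e.g. by requiring ∫_0^6 u dx = 0).


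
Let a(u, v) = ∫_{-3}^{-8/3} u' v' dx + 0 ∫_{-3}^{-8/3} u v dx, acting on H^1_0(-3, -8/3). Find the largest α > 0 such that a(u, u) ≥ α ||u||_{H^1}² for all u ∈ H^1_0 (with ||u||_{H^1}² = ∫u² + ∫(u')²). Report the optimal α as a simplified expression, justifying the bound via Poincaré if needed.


α = 9*π^2/(1 + 9*π^2)

Coercivity of a(·,·) on H^1_0(-3, -8/3) means a(u, u) ≥ α ||u||_{H^1}² for every u ∈ H^1_0.
The interval has length L = 1/3, and Poincaré/coercivity depend only on L. Here a(u, u) = ∫(u')² + (0)·∫u².
Here c = 0, so a(u,u) = ∫(u')² alone. The condition a(u,u) ≥ α||u||_{H^1}² reads (1−α)∫(u')² ≥ (α−c)∫u². Any admissible α is ≤ 1 (rapidly oscillating u have ∫u²/∫(u')² → 0), and α = 1 would force 0 ≥ (1−c)∫u², impossible since c < 1; so 1−α > 0. By the sharp Poincaré inequality on H^1_0 of an interval of length L, ∫(u')² ≥ (π/L)²∫u² with equality for the first sine mode sin(π(x−x₀)/L) (x₀ the left endpoint), so the inequality holds for all u iff (1−α)(π/L)² ≥ α − c, i.e. α ≤ ((π/L)² + c)/((π/L)² + 1) = (1 + c(L/π)²)/(1 + (L/π)²). (Direct route, valid since c ≤ 0: Poincaré gives c∫u² ≥ c(L/π)²∫(u')², so a(u,u) ≥ (1 + c(L/π)²)∫(u')², while ||u||_{H^1}² ≤ (1 + (L/π)²)∫(u')²; dividing yields the same α.) With (π/L)² = 9*π^2 and c = 0, the largest admissible constant is α = ((π/L)² + c)/((π/L)² + 1).
Simplifying, α = 9*π^2/(1 + 9*π^2).


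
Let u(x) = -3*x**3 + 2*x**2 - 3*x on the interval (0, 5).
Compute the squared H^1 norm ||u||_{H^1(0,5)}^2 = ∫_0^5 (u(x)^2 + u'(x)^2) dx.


||u||_{H^1}^2 = 2593145/21

The H^1 norm (squared) on an interval (0, L) is
  ||u||_{H^1}^2 = ∫_0^L u(x)^2 dx + ∫_0^L u'(x)^2 dx.
Compute u'(x) = -9*x**2 + 4*x - 3.
Then u(x)^2 = 9*x**6 - 12*x**5 + 22*x**4 - 12*x**3 + 9*x**2 and u'(x)^2 = 81*x**4 - 72*x**3 + 70*x**2 - 24*x + 9.
Integrate each monomial from 0 to 5 using ∫_0^5 c·x^n dx = c·5^(n+1)/(n+1):
  ∫_0^5 u(x)^2 dx = ∫_0^5 (9*x^6 - 12*x^5 + 22*x^4 - 12*x^3 + 9*x^2) dx. Term by term:
    ∫_0^5 9*x^6 dx = 703125/7;  ∫_0^5 -12*x^5 dx = -31250;  ∫_0^5 22*x^4 dx = 13750;
    ∫_0^5 -12*x^3 dx = -1875;  ∫_0^5 9*x^2 dx = 375.
  Sum: 703125/7 − 31250 + 13750 − 1875 + 375 = 570125/7.
  ∫_0^5 u'(x)^2 dx = ∫_0^5 (81*x^4 - 72*x^3 + 70*x^2 - 24*x + 9) dx. Term by term:
    ∫_0^5 81*x^4 dx = 50625;  ∫_0^5 -72*x^3 dx = -11250;  ∫_0^5 70*x^2 dx = 8750/3;
    ∫_0^5 -24*x dx = -300;  ∫_0^5 9 dx = 45.
  Sum: 50625 − 11250 + 8750/3 − 300 + 45 = 126110/3.
Adding: ||u||_{H^1}^2 = 570125/7 + 126110/3 = 2593145/21.


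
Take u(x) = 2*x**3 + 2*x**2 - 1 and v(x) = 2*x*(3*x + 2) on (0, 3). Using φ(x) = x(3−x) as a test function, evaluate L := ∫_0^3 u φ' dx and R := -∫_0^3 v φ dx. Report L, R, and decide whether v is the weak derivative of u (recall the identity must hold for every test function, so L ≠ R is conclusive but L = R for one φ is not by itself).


LHS = -999/10, RHS = -999/10. Yes, v = u' weakly.

u(x) = 2*x**3 + 2*x**2 - 1, classical derivative u'(x) = 6*x**2 + 4*x.
φ(x) = x(3−x), so φ'(x) = 3 - 2*x.
Note φ(0) = φ(3) = 0, so the boundary term u·φ vanishes.
LHS = ∫_0^3 u(x) φ'(x) dx = ∫_0^3 (-4*x^4 + 2*x^3 + 6*x^2 + 2*x - 3) dx. Term by term:
  ∫_0^3 -4*x^4 dx = -972/5;  ∫_0^3 2*x^3 dx = 81/2;  ∫_0^3 6*x^2 dx = 54;
  ∫_0^3 2*x dx = 9;  ∫_0^3 -3 dx = -9.
Sum: -972/5 + 81/2 + 54 + 9 − 9 = -999/10.
So LHS = -999/10.
∫_0^3 v(x) φ(x) dx = ∫_0^3 (-6*x^4 + 14*x^3 + 12*x^2) dx. Term by term:
  ∫_0^3 -6*x^4 dx = -1458/5;  ∫_0^3 14*x^3 dx = 567/2;  ∫_0^3 12*x^2 dx = 108.
Sum: -1458/5 + 567/2 + 108 = 999/10.
So RHS = -∫_0^3 v(x) φ(x) dx = -999/10.
LHS = RHS, so the identity holds for this test φ.
Moreover u is smooth here and v(x) = u'(x) = 6*x**2 + 4*x pointwise, so the identity holds for every test function. Hence v is the weak derivative of u.


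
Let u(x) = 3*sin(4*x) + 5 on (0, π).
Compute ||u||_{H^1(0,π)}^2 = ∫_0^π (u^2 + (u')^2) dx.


||u||_{H^1(0,π)}^2 = 203*π/2

u'(x) = 12*cos(4*x).
Expand u² and (u')² and integrate term by term on (0, π), using: for integers n ≥ 1, ∫_0^π sin²(nx) dx = ∫_0^π cos²(nx) dx = π/2; for n ≠ n', ∫_0^π sin(nx)sin(n'x) dx = ∫_0^π cos(nx)cos(n'x) dx = 0; and by product-to-sum, ∫_0^π sin(nx)cos(n'x) dx = ½∫_0^π [sin((n+n')x) + sin((n−n')x)] dx, which is 0 when n+n' is even and 2n/(n²−n'²) when n+n' is odd (it need not vanish on (0, π)). For the constant mode: ∫_0^π 1 dx = π, ∫_0^π cos(nx) dx = 0, ∫_0^π sin(nx) dx = (1−(−1)^n)/n.
  u² squared terms: (5)²·∫1 dx = 25·π = 25*π;  (3)²·∫sin(4x)² dx = 9·π/2 = 9*π/2.
  u² cross terms: 2·(5)·(3)·∫1·sin(4x) dx = 30·(0) = 0.
  So ∫_0^π u² dx = 25*π + 9*π/2 + 0 = 59*π/2.
  (u')² squared terms: (12)²·∫cos(4x)² dx = 144·π/2 = 72*π.
  So ∫_0^π (u')² dx = 72*π.
||u||_{H^1}^2 = (59*π/2) + (72*π) = 203*π/2.


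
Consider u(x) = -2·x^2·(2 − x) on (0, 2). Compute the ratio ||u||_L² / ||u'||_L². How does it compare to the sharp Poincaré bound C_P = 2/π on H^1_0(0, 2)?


||u||_L² / ||u'||_L² = sqrt(14)/7 < C_P = 2/π.

u(x) = -2·x^2·(2 − x), so u'(x) = 2*x*(3*x - 4).
u(x) = -2·x^2·(2 − x) vanishes at x = 0 and x = 2, so u ∈ H^1_0(0, 2). Differentiate via the product rule and integrate the resulting polynomials term by term.
  ∫_0^2 u² dx = ∫_0^2 (4*x^6 - 16*x^5 + 16*x^4) dx. Term by term:
    ∫_0^2 4*x^6 dx = 512/7;  ∫_0^2 -16*x^5 dx = -512/3;  ∫_0^2 16*x^4 dx = 512/5.
  Sum: 512/7 − 512/3 + 512/5 = 512/105.
  ∫_0^2 (u')² dx = ∫_0^2 (36*x^4 - 96*x^3 + 64*x^2) dx. Term by term:
    ∫_0^2 36*x^4 dx = 1152/5;  ∫_0^2 -96*x^3 dx = -384;  ∫_0^2 64*x^2 dx = 512/3.
  Sum: 1152/5 − 384 + 512/3 = 256/15.
∫_0^2 u² dx = 512/105, so ||u||_L² = 16*sqrt(210)/105.
∫_0^2 (u')² dx = 256/15, so ||u'||_L² = 16*sqrt(15)/15.
Ratio ||u||_L² / ||u'||_L² = sqrt(14)/7.
Sharp Poincaré constant on H^1_0(0, 2) is C_P = L/π = 2/π, achieved by sin(π/2·x).
A polynomial bump cannot attain the sharp Poincaré constant (only the first sine eigenfunction does), so the ratio is strictly less than C_P, consistent with ||u||_L² ≤ C_P ||u'||_L².


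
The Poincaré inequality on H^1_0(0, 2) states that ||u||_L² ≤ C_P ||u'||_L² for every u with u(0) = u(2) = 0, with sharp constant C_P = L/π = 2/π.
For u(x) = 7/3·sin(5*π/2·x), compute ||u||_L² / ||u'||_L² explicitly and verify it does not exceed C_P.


||u||_L² / ||u'||_L² = 2/(5*π) < C_P = 2/π.

u(x) = 7/3·sin(5*π/2·x), so u'(x) = 35*π*cos(5*π*x/2)/6.
Writing u(x) = A·sin(kπx/L) with A = 7/3 and k = 5, use ∫_0^L sin²(kπx/L) dx = L/2 and ∫_0^L cos²(kπx/L) dx = L/2.
u² = 49/9·sin²(5*π/2·x) and (u')² = 1225*π^2/36·cos²(5*π/2·x), and each of sin², cos² integrates to L/2 = 1 over (0, 2).
∫_0^2 u² dx = 49/9, so ||u||_L² = 7/3.
∫_0^2 (u')² dx = 1225*π^2/36, so ||u'||_L² = 35*π/6.
Ratio ||u||_L² / ||u'||_L² = 2/(5*π).
Sharp Poincaré constant on H^1_0(0, 2) is C_P = L/π = 2/π, achieved by sin(π/2·x).
This is the k = 5 harmonic; the ratio L/(kπ) is strictly less than C_P = L/π, consistent with the sharp inequality ||u||_L² ≤ C_P ||u'||_L².


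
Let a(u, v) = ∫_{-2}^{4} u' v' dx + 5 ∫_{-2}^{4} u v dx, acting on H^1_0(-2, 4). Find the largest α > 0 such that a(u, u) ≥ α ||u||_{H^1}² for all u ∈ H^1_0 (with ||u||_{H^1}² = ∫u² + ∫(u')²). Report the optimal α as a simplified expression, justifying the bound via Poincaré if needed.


α = 1

Coercivity of a(·,·) on H^1_0(-2, 4) means a(u, u) ≥ α ||u||_{H^1}² for every u ∈ H^1_0.
The interval has length L = 6, and Poincaré/coercivity depend only on L. Here a(u, u) = ∫(u')² + (5)·∫u².
Here c = 5 ≥ 1, so a(u,u) = ∫(u')² + c∫u² ≥ ∫(u')² + ∫u² = ||u||_{H^1}², i.e. α = 1 works. No larger α is possible: a(u,u) ≥ α||u||_{H^1}² means (1−α)∫(u')² ≥ (α−c)∫u², and for the modes u_n = sin(nπ(x−x₀)/L) (x₀ the left endpoint) one has ∫u_n²/∫(u_n')² = (L/(nπ))² → 0, so a(u_n,u_n)/||u_n||_{H^1}² → 1. Hence the optimal constant is α = 1.
Therefore α = 1.


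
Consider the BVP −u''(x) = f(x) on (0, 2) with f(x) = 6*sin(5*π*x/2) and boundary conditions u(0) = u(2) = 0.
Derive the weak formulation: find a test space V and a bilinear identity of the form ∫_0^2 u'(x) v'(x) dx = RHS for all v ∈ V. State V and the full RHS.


V = H^1_0(0, 2) (so v(0) = v(2) = 0); weak form: ∫_0^2 u'v' dx = ∫_0^2 (6*sin(5*π*x/2)) v dx for all v ∈ V.

Multiply both sides by a test function v and integrate from 0 to 2:
  ∫_0^2 −u''(x) v(x) dx = ∫_0^2 f(x) v(x) dx.
Integrate the LHS by parts once:
  ∫_0^2 −u'' v dx = −[u'(x) v(x)]_0^2 + ∫_0^2 u'(x) v'(x) dx.
Thus ∫_0^2 u'(x) v'(x) dx = ∫_0^2 f(x) v(x) dx + [u'(x) v(x)]_0^2.
Choose V so that boundary terms are either known or forced to vanish.
u is Dirichlet: u(0) = u(2) = 0. Let V = H^1_0(0, 2); then v(0) = v(2) = 0, and [u' v]_0^2 = 0.
Weak formulation: find u (satisfying any essential BC) such that ∫_0^2 u'(x) v'(x) dx = ∫_0^2 f v dx for all v ∈ V.
Substituting f(x) = 6*sin(5*π*x/2), the right-hand side is ∫_0^2 (6*sin(5*π*x/2)) v dx.


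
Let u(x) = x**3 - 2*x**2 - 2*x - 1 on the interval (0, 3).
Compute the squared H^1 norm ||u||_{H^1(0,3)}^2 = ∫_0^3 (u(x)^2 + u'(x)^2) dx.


||u||_{H^1}^2 = 7863/70

The H^1 norm (squared) on an interval (0, L) is
  ||u||_{H^1}^2 = ∫_0^L u(x)^2 dx + ∫_0^L u'(x)^2 dx.
Compute u'(x) = 3*x**2 - 4*x - 2.
Then u(x)^2 = x**6 - 4*x**5 + 6*x**3 + 8*x**2 + 4*x + 1 and u'(x)^2 = 9*x**4 - 24*x**3 + 4*x**2 + 16*x + 4.
Integrate each monomial from 0 to 3 using ∫_0^3 c·x^n dx = c·3^(n+1)/(n+1):
  ∫_0^3 u(x)^2 dx = ∫_0^3 (x^6 - 4*x^5 + 6*x^3 + 8*x^2 + 4*x + 1) dx. Term by term:
    ∫_0^3 x^6 dx = 2187/7;  ∫_0^3 -4*x^5 dx = -486;  ∫_0^3 6*x^3 dx = 243/2;
    ∫_0^3 8*x^2 dx = 72;  ∫_0^3 4*x dx = 18;  ∫_0^3 1 dx = 3.
  Sum: 2187/7 − 486 + 243/2 + 72 + 18 + 3 = 573/14.
  ∫_0^3 u'(x)^2 dx = ∫_0^3 (9*x^4 - 24*x^3 + 4*x^2 + 16*x + 4) dx. Term by term:
    ∫_0^3 9*x^4 dx = 2187/5;  ∫_0^3 -24*x^3 dx = -486;  ∫_0^3 4*x^2 dx = 36;
    ∫_0^3 16*x dx = 72;  ∫_0^3 4 dx = 12.
  Sum: 2187/5 − 486 + 36 + 72 + 12 = 357/5.
Adding: ||u||_{H^1}^2 = 573/14 + 357/5 = 7863/70.


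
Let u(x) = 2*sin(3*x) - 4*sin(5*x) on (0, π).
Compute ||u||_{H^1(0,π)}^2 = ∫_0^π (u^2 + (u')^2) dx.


||u||_{H^1(0,π)}^2 = 228*π

u'(x) = 6*cos(3*x) - 20*cos(5*x).
Expand u² and (u')² and integrate term by term on (0, π), using: for integers n ≥ 1, ∫_0^π sin²(nx) dx = ∫_0^π cos²(nx) dx = π/2; for n ≠ n', ∫_0^π sin(nx)sin(n'x) dx = ∫_0^π cos(nx)cos(n'x) dx = 0; and by product-to-sum, ∫_0^π sin(nx)cos(n'x) dx = ½∫_0^π [sin((n+n')x) + sin((n−n')x)] dx, which is 0 when n+n' is even and 2n/(n²−n'²) when n+n' is odd (it need not vanish on (0, π)).
  u² squared terms: (-4)²·∫sin(5x)² dx = 16·π/2 = 8*π;  (2)²·∫sin(3x)² dx = 4·π/2 = 2*π.
  u² cross terms: 2·(-4)·(2)·∫sin(5x)·sin(3x) dx = -16·(0) = 0.
  So ∫_0^π u² dx = 8*π + 2*π + 0 = 10*π.
  (u')² squared terms: (-20)²·∫cos(5x)² dx = 400·π/2 = 200*π;  (6)²·∫cos(3x)² dx = 36·π/2 = 18*π.
  (u')² cross terms: 2·(-20)·(6)·∫cos(5x)·cos(3x) dx = -240·(0) = 0.
  So ∫_0^π (u')² dx = 200*π + 18*π + 0 = 218*π.
||u||_{H^1}^2 = (10*π) + (218*π) = 228*π.


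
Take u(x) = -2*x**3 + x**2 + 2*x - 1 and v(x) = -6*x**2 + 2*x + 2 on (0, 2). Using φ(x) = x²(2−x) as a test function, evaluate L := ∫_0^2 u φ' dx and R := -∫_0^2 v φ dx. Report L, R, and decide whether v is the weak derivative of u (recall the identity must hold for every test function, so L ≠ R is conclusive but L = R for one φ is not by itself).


LHS = 104/15, RHS = 104/15. Yes, v = u' weakly.

u(x) = -2*x**3 + x**2 + 2*x - 1, classical derivative u'(x) = -6*x**2 + 2*x + 2.
φ(x) = x²(2−x), so φ'(x) = x*(4 - 3*x).
Note φ(0) = φ(2) = 0, so the boundary term u·φ vanishes.
LHS = ∫_0^2 u(x) φ'(x) dx = ∫_0^2 (6*x^5 - 11*x^4 - 2*x^3 + 11*x^2 - 4*x) dx. Term by term:
  ∫_0^2 6*x^5 dx = 64;  ∫_0^2 -11*x^4 dx = -352/5;  ∫_0^2 -2*x^3 dx = -8;
  ∫_0^2 11*x^2 dx = 88/3;  ∫_0^2 -4*x dx = -8.
Sum: 64 − 352/5 − 8 + 88/3 − 8 = 104/15.
So LHS = 104/15.
∫_0^2 v(x) φ(x) dx = ∫_0^2 (6*x^5 - 14*x^4 + 2*x^3 + 4*x^2) dx. Term by term:
  ∫_0^2 6*x^5 dx = 64;  ∫_0^2 -14*x^4 dx = -448/5;  ∫_0^2 2*x^3 dx = 8;
  ∫_0^2 4*x^2 dx = 32/3.
Sum: 64 − 448/5 + 8 + 32/3 = -104/15.
So RHS = -∫_0^2 v(x) φ(x) dx = 104/15.
LHS = RHS, so the identity holds for this test φ.
Moreover u is smooth here and v(x) = u'(x) = -6*x**2 + 2*x + 2 pointwise, so the identity holds for every test function. Hence v is the weak derivative of u.


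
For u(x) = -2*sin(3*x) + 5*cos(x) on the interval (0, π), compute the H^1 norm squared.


||u||_{H^1(0,π)}^2 = 45*π

u'(x) = -5*sin(x) - 6*cos(3*x).
Expand u² and (u')² and integrate term by term on (0, π), using: for integers n ≥ 1, ∫_0^π sin²(nx) dx = ∫_0^π cos²(nx) dx = π/2; for n ≠ n', ∫_0^π sin(nx)sin(n'x) dx = ∫_0^π cos(nx)cos(n'x) dx = 0; and by product-to-sum, ∫_0^π sin(nx)cos(n'x) dx = ½∫_0^π [sin((n+n')x) + sin((n−n')x)] dx, which is 0 when n+n' is even and 2n/(n²−n'²) when n+n' is odd (it need not vanish on (0, π)).
  u² squared terms: (-2)²·∫sin(3x)² dx = 4·π/2 = 2*π;  (5)²·∫cos(x)² dx = 25·π/2 = 25*π/2.
  u² cross terms: 2·(-2)·(5)·∫sin(3x)·cos(x) dx = -20·(0) = 0.
  So ∫_0^π u² dx = 2*π + 25*π/2 + 0 = 29*π/2.
  (u')² squared terms: (-6)²·∫cos(3x)² dx = 36·π/2 = 18*π;  (-5)²·∫sin(x)² dx = 25·π/2 = 25*π/2.
  (u')² cross terms: 2·(-6)·(-5)·∫cos(3x)·sin(x) dx = 60·(0) = 0.
  So ∫_0^π (u')² dx = 18*π + 25*π/2 + 0 = 61*π/2.
||u||_{H^1}^2 = (29*π/2) + (61*π/2) = 45*π.


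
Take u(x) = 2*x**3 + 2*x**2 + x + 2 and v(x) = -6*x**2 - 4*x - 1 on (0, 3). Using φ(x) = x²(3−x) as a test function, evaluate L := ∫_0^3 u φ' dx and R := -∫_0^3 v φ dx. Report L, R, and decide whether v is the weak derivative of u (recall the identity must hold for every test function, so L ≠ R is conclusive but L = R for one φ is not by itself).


LHS = -4023/20, RHS = 4023/20. No, v is not the weak derivative of u.

u(x) = 2*x**3 + 2*x**2 + x + 2, classical derivative u'(x) = 6*x**2 + 4*x + 1.
φ(x) = x²(3−x), so φ'(x) = 3*x*(2 - x).
Note φ(0) = φ(3) = 0, so the boundary term u·φ vanishes.
LHS = ∫_0^3 u(x) φ'(x) dx = ∫_0^3 (-6*x^5 + 6*x^4 + 9*x^3 + 12*x) dx. Term by term:
  ∫_0^3 -6*x^5 dx = -729;  ∫_0^3 6*x^4 dx = 1458/5;  ∫_0^3 9*x^3 dx = 729/4;
  ∫_0^3 12*x dx = 54.
Sum: -729 + 1458/5 + 729/4 + 54 = -4023/20.
So LHS = -4023/20.
∫_0^3 v(x) φ(x) dx = ∫_0^3 (6*x^5 - 14*x^4 - 11*x^3 - 3*x^2) dx. Term by term:
  ∫_0^3 6*x^5 dx = 729;  ∫_0^3 -14*x^4 dx = -3402/5;  ∫_0^3 -11*x^3 dx = -891/4;
  ∫_0^3 -3*x^2 dx = -27.
Sum: 729 − 3402/5 − 891/4 − 27 = -4023/20.
So RHS = -∫_0^3 v(x) φ(x) dx = 4023/20.
LHS − RHS = -4023/10 ≠ 0, so the identity fails.
(For a valid weak derivative the identity must hold for EVERY test function, in particular this one. The failure shows v is NOT the weak derivative of u.)
Correct weak derivative would be u'(x) = 6*x**2 + 4*x + 1.
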